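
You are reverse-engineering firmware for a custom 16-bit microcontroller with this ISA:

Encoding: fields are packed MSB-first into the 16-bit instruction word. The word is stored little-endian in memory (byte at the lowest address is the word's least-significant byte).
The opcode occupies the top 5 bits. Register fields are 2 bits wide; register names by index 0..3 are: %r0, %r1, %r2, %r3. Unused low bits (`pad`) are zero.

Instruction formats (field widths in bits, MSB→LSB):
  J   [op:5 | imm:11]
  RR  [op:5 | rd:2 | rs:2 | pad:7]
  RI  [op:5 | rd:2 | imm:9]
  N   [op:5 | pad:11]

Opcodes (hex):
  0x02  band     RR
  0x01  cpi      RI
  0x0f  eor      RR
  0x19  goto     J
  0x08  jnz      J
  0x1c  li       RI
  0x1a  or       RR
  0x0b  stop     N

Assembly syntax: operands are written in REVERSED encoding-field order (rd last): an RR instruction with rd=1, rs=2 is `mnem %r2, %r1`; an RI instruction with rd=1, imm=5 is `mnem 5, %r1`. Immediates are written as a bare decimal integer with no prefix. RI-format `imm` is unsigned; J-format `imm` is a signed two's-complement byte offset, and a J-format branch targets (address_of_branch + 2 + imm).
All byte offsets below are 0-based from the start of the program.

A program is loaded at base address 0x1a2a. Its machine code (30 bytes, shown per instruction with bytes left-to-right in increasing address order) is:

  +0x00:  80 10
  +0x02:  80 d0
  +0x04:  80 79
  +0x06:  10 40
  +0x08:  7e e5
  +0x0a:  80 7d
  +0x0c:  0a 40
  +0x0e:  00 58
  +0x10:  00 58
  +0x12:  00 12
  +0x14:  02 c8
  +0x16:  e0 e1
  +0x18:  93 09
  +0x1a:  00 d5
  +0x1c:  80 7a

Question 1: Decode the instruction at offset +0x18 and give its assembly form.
[18] 93 09 → 0x0993
  op=0x0993>>11=0x1 ⇒ cpi (RI)
  [10:9] rd=0 = %r0
  [8:0] imm=403 = 403

cpi 403, %r0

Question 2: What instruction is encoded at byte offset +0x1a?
+0x1a: 00 d5 ⇒ word 0xd500 (little)
  op=0xd500>>11=0x1a ⇒ or (RR)
  [10:9] rd=2 = %r2
  [8:7] rs=2 = %r2

or %r2, %r2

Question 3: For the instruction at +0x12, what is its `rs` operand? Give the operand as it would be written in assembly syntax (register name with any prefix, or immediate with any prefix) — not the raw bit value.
off 0x12: read 00 12 as little → 0x1200
  top 5b → 0x2 → band [RR]
  rd@[10:9]=0x1 ⇒ %r1
  rs@[8:7]=0x0 ⇒ %r0

%r0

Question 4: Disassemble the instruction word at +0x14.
goto 2

off 0x14: read 02 c8 as little → 0xc802
  op=0xc802>>11=0x19 ⇒ goto (J)
  imm: (w>>0)&0x7ff=0x2 → 2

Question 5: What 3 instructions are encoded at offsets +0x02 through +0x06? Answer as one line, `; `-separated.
off 0x02: read 80 d0 as little → 0xd080
  op=0xd080>>11=0x1a ⇒ or (RR)
  rd@[10:9]=0x0 ⇒ %r0
  rs@[8:7]=0x1 ⇒ %r1
off 0x04: read 80 79 as little → 0x7980
  op=0x7980>>11=0xf ⇒ eor (RR)
  rd@[10:9]=0x0 ⇒ %r0
  rs@[8:7]=0x3 ⇒ %r3
off 0x06: read 10 40 as little → 0x4010
  op=0x4010>>11=0x8 ⇒ jnz (J)
  imm@[10:0]=0x10 ⇒ 16

or %r1, %r0; eor %r3, %r0; jnz 16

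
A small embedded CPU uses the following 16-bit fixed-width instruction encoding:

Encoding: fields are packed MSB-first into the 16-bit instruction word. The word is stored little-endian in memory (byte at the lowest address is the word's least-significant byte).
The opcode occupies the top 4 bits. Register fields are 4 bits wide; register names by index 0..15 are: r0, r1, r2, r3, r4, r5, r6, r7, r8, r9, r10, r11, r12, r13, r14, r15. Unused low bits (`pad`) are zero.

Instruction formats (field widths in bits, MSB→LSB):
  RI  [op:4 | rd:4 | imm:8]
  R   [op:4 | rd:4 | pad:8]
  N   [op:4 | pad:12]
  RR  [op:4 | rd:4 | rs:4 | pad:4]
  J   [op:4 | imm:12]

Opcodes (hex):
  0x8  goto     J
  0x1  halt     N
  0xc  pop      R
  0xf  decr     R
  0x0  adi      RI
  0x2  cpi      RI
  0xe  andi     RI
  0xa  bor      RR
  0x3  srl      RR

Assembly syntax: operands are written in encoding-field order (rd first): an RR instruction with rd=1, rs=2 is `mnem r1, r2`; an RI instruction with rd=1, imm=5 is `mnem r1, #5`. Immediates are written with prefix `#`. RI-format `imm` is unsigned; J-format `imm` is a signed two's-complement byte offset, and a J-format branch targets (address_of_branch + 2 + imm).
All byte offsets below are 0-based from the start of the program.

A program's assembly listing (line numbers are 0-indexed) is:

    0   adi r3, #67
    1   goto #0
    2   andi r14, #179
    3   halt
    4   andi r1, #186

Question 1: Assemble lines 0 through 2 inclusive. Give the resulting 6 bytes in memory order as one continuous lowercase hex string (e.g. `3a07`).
43030080b3ee

line 0 (adi): pack op=0x0:4|rd=3:4|imm=67:8 = 0x0343; little→ 43 03
line 1 (goto): pack op=0x8:4|imm=0:12 = 0x8000; little→ 00 80
line 2 (andi): pack op=0xe:4|rd=14:4|imm=179:8 = 0xeeb3; little→ b3 ee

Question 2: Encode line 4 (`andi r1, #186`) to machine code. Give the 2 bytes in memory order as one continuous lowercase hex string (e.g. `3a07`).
L4: andi op=0xe:4|rd=1:4|imm=186:8 ⇒ 0xe1ba ⇒ little ba e1

bae1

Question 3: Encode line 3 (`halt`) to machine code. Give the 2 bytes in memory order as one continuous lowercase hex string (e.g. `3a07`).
line 3 (halt): pack op=0x1:4|pad=0:12 = 0x1000; little→ 00 10

0010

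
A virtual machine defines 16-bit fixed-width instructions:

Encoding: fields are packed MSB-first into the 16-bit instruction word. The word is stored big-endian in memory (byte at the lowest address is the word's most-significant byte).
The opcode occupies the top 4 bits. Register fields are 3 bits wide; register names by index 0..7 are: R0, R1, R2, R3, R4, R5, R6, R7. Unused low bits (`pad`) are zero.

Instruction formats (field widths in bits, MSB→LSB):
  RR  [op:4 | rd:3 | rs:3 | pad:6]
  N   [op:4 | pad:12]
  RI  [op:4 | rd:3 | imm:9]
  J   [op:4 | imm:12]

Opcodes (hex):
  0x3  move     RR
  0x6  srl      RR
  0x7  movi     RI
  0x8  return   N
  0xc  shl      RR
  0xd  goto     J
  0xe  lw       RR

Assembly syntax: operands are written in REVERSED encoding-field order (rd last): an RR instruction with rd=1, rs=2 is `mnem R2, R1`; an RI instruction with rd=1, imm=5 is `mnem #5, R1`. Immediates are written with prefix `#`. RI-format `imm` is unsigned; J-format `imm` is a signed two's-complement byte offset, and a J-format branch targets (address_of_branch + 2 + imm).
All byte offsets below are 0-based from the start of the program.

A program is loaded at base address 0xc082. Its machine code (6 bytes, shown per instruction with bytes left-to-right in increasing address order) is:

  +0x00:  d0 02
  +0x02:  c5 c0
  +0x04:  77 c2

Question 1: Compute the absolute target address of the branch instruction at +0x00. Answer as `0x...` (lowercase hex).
0xc086

off 0x00: read d0 02 as big → 0xd002
  opcode bits[15:12]=0xd: goto/J
  imm@[11:0]=0x2 ⇒ #2
  target = base 0xc082 + off 0x00 + 2 + imm 2 = 0xc086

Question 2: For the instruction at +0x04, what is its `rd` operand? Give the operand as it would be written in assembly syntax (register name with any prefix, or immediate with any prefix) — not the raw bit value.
R3

@+04  big-endian(77 c2) = 0x77c2
  opcode bits[15:12]=0x7: movi/RI
  rd@[11:9]=0x3 ⇒ R3
  imm@[8:0]=0x1c2 ⇒ #450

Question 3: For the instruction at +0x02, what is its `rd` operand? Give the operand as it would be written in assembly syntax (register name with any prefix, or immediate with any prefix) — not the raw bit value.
R2

[02] c5 c0 → 0xc5c0
  op=0xc5c0>>12=0xc ⇒ shl (RR)
  [11:9] rd=2 = R2
  [8:6] rs=7 = R7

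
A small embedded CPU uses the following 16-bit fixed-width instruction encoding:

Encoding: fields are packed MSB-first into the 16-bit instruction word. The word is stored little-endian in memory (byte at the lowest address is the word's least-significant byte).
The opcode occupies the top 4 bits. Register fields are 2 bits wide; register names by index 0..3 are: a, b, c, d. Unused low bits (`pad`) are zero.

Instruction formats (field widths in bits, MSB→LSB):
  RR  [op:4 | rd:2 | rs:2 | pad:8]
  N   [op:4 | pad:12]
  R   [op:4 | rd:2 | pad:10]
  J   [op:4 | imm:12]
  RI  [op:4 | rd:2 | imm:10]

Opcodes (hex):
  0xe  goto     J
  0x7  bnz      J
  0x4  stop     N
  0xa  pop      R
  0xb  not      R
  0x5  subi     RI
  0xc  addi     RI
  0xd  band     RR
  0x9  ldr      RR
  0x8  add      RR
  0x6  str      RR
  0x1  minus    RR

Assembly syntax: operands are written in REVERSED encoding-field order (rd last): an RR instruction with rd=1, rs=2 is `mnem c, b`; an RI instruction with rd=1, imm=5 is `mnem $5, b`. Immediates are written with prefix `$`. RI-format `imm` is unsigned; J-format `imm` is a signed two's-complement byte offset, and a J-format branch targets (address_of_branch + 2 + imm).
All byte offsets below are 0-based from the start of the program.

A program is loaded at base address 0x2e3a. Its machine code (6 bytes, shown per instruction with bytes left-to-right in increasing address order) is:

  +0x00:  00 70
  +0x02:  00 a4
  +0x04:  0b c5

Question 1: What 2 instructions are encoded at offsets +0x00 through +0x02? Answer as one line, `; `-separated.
+0x00: 00 70 ⇒ word 0x7000 (little)
  opcode bits[15:12]=0x7: bnz/J
  [11:0] imm=0 = $0
+0x02: 00 a4 ⇒ word 0xa400 (little)
  opcode bits[15:12]=0xa: pop/R
  [11:10] rd=1 = b

bnz $0; pop b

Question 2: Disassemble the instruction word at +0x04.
[04] 0b c5 → 0xc50b
  top 4b → 0xc → addi [RI]
  rd@[11:10]=0x1 ⇒ b
  imm@[9:0]=0x10b ⇒ $267

addi $267, b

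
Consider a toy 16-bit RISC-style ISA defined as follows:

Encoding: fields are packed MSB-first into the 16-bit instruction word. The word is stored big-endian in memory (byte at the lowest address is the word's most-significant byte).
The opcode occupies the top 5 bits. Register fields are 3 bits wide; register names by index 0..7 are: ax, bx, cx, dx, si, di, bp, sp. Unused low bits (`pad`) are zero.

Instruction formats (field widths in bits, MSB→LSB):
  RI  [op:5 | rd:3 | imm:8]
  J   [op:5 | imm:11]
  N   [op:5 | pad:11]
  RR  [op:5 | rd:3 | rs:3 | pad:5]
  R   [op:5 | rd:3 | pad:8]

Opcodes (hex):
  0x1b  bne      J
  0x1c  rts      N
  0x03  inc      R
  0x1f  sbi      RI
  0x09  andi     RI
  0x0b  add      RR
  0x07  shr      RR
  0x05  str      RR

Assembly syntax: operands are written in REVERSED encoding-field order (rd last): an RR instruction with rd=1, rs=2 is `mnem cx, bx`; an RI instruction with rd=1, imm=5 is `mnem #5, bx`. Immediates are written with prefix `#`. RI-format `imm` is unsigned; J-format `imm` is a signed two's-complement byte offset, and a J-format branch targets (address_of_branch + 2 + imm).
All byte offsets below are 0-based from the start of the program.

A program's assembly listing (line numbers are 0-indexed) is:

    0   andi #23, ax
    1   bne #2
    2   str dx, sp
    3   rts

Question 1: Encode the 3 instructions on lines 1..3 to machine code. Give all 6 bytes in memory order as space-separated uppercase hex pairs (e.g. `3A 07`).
line 1 (bne): pack op=0x1b:5|imm=2:11 = 0xd802; big→ d8 02
line 2 (str): pack op=0x5:5|rd=7:3|rs=3:3|pad=0:5 = 0x2f60; big→ 2f 60
line 3 (rts): pack op=0x1c:5|pad=0:11 = 0xe000; big→ e0 00

D8 02 2F 60 E0 00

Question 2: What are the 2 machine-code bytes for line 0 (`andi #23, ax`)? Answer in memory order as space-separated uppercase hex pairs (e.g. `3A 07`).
L0: andi op=0x9:5|rd=0:3|imm=23:8 ⇒ 0x4817 ⇒ big 48 17

48 17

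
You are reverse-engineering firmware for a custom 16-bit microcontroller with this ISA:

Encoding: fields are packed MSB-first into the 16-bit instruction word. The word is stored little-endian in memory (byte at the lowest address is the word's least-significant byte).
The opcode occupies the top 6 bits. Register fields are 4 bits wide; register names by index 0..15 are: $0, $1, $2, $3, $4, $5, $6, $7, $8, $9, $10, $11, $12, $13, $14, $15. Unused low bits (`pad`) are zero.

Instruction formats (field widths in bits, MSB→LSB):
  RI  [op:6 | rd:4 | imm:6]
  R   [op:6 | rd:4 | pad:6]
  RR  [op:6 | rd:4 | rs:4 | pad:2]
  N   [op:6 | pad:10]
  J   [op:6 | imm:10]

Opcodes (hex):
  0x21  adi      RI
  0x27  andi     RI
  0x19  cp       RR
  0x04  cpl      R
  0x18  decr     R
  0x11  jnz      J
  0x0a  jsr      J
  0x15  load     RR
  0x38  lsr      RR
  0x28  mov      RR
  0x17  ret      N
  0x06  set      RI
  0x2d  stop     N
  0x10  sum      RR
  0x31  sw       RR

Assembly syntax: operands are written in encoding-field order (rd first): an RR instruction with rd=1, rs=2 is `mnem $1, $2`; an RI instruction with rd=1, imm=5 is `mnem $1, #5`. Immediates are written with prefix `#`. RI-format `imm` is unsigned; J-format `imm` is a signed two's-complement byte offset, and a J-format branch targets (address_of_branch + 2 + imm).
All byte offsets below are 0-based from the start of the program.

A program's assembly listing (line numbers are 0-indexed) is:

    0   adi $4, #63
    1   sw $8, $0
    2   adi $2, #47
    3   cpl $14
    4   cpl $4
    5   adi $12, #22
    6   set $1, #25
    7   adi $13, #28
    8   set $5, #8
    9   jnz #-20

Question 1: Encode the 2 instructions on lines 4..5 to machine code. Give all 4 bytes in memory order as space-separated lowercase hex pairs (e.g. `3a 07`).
00 11 16 87

4. cpl fields op=0x4:6|rd=4:4|pad=0:6 → word 1100h → 00 11
5. adi fields op=0x21:6|rd=12:4|imm=22:6 → word 8716h → 16 87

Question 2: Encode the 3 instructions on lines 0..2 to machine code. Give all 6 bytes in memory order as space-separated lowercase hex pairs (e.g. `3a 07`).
line 0 (adi): pack op=0x21:6|rd=4:4|imm=63:6 = 0x853f; little→ 3f 85
line 1 (sw): pack op=0x31:6|rd=8:4|rs=0:4|pad=0:2 = 0xc600; little→ 00 c6
line 2 (adi): pack op=0x21:6|rd=2:4|imm=47:6 = 0x84af; little→ af 84

3f 85 00 c6 af 84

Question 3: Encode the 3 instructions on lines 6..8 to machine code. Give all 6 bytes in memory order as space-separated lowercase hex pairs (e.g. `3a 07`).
6. set fields op=0x6:6|rd=1:4|imm=25:6 → word 1859h → 59 18
7. adi fields op=0x21:6|rd=13:4|imm=28:6 → word 875ch → 5c 87
8. set fields op=0x6:6|rd=5:4|imm=8:6 → word 1948h → 48 19

59 18 5c 87 48 19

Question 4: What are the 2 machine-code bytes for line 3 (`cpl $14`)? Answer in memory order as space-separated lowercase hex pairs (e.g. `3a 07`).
80 13

L3: cpl op=0x4:6|rd=14:4|pad=0:6 ⇒ 0x1380 ⇒ little 80 13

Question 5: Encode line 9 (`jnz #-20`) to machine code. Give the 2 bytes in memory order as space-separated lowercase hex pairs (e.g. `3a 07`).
ec 47

9. jnz fields op=0x11:6|imm=-20:10 → word 47ech → ec 47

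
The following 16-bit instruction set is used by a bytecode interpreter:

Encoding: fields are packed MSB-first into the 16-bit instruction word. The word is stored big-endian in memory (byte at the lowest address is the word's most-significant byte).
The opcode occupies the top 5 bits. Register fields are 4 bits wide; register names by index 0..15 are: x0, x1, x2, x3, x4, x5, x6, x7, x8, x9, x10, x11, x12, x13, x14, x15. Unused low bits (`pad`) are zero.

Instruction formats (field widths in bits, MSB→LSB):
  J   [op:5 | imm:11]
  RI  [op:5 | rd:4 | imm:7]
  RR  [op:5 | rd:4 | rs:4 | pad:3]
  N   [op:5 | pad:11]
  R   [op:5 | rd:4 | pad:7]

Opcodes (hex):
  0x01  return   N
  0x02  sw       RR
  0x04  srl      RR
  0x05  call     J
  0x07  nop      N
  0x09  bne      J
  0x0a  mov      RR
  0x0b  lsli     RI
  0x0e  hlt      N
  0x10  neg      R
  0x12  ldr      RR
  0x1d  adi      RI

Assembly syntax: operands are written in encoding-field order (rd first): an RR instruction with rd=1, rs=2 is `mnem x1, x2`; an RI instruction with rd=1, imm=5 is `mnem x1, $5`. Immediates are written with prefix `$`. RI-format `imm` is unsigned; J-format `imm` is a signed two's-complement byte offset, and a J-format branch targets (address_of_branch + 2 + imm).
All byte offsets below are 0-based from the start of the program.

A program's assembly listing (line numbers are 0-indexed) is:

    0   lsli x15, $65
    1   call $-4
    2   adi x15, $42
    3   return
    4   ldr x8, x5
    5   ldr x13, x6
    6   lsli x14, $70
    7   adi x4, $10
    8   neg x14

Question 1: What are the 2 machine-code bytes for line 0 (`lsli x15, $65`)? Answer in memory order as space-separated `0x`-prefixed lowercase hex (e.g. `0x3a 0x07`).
0x5f 0xc1

line 0 (lsli): pack op=0xb:5|rd=15:4|imm=65:7 = 0x5fc1; big→ 5f c1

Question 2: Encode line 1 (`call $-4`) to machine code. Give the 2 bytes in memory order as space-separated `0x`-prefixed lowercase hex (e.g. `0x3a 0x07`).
0x2f 0xfc

L1: call op=0x5:5|imm=-4:11 ⇒ 0x2ffc ⇒ big 2f fc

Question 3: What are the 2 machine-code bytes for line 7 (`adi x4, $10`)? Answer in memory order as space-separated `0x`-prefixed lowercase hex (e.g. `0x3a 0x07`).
line 7 (adi): pack op=0x1d:5|rd=4:4|imm=10:7 = 0xea0a; big→ ea 0a

0xea 0x0a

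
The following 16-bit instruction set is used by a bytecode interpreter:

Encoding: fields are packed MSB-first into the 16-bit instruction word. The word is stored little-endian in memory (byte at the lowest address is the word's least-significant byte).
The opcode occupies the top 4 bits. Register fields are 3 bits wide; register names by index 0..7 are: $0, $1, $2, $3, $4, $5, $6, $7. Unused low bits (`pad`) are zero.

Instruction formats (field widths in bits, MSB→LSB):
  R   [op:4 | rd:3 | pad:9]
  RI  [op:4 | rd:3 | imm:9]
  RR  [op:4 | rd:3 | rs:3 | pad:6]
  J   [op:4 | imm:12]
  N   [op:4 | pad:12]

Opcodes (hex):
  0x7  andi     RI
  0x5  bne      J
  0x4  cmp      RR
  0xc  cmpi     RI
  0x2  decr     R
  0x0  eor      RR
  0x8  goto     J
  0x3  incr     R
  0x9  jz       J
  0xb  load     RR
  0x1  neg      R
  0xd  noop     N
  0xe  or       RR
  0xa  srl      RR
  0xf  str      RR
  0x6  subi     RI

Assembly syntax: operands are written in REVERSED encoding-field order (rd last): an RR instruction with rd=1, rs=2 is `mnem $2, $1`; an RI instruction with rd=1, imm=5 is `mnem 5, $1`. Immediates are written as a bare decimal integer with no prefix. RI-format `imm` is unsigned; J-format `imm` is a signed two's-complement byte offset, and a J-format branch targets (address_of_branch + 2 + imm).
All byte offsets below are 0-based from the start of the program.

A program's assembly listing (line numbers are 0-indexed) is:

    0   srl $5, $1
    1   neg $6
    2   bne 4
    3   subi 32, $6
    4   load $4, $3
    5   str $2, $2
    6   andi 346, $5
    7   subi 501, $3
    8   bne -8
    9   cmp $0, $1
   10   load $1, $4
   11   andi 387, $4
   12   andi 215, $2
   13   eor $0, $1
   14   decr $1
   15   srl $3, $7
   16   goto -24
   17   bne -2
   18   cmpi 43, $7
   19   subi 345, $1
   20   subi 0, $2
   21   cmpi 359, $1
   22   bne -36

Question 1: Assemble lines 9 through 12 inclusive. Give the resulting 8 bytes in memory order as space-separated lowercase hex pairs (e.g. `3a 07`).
00 42 40 b8 83 79 d7 74

L9: cmp op=0x4:4|rd=1:3|rs=0:3|pad=0:6 ⇒ 0x4200 ⇒ little 00 42
L10: load op=0xb:4|rd=4:3|rs=1:3|pad=0:6 ⇒ 0xb840 ⇒ little 40 b8
L11: andi op=0x7:4|rd=4:3|imm=387:9 ⇒ 0x7983 ⇒ little 83 79
L12: andi op=0x7:4|rd=2:3|imm=215:9 ⇒ 0x74d7 ⇒ little d7 74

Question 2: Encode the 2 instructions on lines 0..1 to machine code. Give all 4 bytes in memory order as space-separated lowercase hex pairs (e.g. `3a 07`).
L0: srl op=0xa:4|rd=1:3|rs=5:3|pad=0:6 ⇒ 0xa340 ⇒ little 40 a3
L1: neg op=0x1:4|rd=6:3|pad=0:9 ⇒ 0x1c00 ⇒ little 00 1c

40 a3 00 1c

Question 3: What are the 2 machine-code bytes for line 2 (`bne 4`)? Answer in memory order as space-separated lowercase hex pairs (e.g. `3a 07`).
L2: bne op=0x5:4|imm=4:12 ⇒ 0x5004 ⇒ little 04 50

04 50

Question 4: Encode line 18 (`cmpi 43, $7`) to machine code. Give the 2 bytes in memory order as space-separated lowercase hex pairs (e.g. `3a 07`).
18. cmpi fields op=0xc:4|rd=7:3|imm=43:9 → word ce2bh → 2b ce

2b ce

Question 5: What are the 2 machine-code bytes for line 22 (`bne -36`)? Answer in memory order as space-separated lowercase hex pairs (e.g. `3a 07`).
dc 5f

L22: bne op=0x5:4|imm=-36:12 ⇒ 0x5fdc ⇒ little dc 5f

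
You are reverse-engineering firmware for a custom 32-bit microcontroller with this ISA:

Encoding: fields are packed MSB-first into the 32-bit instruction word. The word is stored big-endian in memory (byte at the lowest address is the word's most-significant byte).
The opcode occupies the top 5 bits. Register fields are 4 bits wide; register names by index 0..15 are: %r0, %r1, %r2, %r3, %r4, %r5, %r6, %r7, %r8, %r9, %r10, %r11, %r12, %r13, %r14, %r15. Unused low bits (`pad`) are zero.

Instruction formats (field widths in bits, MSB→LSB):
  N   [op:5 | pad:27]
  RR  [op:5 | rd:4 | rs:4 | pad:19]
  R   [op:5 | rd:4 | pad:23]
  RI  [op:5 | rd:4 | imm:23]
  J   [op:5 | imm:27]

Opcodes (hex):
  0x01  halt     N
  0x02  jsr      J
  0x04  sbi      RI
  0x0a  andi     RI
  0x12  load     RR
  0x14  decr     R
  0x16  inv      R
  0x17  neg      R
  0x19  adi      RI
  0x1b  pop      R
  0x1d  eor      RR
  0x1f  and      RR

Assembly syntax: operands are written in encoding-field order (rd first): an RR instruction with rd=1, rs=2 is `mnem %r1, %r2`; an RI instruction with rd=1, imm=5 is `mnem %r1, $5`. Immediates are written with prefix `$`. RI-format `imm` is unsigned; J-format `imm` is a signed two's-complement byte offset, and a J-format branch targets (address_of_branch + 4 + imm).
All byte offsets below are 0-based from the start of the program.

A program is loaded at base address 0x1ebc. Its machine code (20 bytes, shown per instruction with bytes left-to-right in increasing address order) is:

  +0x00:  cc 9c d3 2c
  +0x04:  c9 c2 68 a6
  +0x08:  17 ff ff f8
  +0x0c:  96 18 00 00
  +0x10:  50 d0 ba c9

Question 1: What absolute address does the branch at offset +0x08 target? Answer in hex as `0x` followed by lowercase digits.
[08] 17 ff ff f8 → 0x17fffff8
  top 5b → 0x2 → jsr [J]
  imm@[26:0]=0x7fffff8 (s27→-8) ⇒ $-8
  target = base 0x1ebc + off 0x08 + 4 + imm -8 = 0x1ec0

0x1ec0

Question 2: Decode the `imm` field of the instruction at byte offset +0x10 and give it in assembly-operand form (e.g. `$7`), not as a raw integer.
+0x10: 50 d0 ba c9 ⇒ word 0x50d0bac9 (big)
  opcode bits[31:27]=0xa: andi/RI
  rd@[26:23]=0x1 ⇒ %r1
  imm@[22:0]=0x50bac9 ⇒ $5290697

$5290697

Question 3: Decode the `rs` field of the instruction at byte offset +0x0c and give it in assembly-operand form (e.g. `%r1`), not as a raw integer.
%r3

[0c] 96 18 00 00 → 0x96180000
  op=0x96180000>>27=0x12 ⇒ load (RR)
  rd: (w>>23)&0xf=0xc → %r12
  rs: (w>>19)&0xf=0x3 → %r3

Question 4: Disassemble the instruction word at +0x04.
[04] c9 c2 68 a6 → 0xc9c268a6
  op=0xc9c268a6>>27=0x19 ⇒ adi (RI)
  rd: (w>>23)&0xf=0x3 → %r3
  imm: (w>>0)&0x7fffff=0x4268a6 → $4352166

adi %r3, $4352166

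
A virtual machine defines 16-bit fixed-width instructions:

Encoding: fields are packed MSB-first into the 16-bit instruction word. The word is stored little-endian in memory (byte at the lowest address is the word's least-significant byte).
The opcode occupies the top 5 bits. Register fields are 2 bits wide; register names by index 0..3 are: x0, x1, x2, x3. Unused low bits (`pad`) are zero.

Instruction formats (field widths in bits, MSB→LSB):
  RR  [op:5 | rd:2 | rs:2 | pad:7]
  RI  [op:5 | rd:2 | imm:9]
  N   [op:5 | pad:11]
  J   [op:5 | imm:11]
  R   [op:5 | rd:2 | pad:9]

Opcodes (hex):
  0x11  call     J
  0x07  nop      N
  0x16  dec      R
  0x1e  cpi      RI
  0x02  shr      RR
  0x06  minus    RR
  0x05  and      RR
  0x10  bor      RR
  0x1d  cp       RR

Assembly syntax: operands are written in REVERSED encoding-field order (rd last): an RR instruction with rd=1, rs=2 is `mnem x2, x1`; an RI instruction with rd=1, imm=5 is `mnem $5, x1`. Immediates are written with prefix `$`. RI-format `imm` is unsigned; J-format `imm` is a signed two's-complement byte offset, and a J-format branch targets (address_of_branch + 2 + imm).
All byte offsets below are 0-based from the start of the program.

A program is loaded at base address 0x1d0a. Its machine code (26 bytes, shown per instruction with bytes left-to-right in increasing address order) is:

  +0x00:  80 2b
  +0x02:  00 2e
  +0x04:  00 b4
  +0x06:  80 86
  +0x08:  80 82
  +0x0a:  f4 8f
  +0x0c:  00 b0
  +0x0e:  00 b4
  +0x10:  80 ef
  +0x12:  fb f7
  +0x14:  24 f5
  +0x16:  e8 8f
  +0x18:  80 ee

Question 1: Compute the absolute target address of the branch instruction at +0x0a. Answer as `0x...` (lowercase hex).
0x1d0a

[0a] f4 8f → 0x8ff4
  top 5b → 0x11 → call [J]
  [10:0] imm=2036 (s11→-12) = $-12
  target = base 0x1d0a + off 0x0a + 2 + imm -12 = 0x1d0a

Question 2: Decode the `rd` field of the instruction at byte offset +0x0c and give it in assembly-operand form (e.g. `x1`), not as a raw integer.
+0x0c: 00 b0 ⇒ word 0xb000 (little)
  op=0xb000>>11=0x16 ⇒ dec (R)
  [10:9] rd=0 = x0

x0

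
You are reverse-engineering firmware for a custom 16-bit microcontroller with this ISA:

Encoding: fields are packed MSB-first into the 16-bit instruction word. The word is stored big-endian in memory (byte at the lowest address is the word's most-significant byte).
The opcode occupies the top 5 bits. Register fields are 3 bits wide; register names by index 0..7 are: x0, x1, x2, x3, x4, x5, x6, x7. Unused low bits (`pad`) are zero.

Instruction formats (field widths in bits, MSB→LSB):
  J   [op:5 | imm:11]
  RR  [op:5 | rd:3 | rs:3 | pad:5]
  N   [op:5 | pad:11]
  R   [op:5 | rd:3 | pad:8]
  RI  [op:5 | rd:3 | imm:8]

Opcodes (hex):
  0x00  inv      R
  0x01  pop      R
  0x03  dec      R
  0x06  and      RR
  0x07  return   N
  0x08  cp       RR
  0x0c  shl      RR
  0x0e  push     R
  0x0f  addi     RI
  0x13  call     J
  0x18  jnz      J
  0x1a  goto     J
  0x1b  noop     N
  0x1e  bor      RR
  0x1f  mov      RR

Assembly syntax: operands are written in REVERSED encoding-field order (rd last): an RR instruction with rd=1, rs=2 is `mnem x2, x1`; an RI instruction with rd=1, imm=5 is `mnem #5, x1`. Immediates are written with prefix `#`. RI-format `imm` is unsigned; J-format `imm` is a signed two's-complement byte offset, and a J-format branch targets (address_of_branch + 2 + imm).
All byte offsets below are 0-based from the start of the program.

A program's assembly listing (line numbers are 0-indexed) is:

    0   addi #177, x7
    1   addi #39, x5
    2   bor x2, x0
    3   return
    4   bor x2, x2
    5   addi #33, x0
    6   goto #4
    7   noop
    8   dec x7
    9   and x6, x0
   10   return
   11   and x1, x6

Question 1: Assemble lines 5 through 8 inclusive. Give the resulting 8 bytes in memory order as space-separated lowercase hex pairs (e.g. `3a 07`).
line 5 (addi): pack op=0xf:5|rd=0:3|imm=33:8 = 0x7821; big→ 78 21
line 6 (goto): pack op=0x1a:5|imm=4:11 = 0xd004; big→ d0 04
line 7 (noop): pack op=0x1b:5|pad=0:11 = 0xd800; big→ d8 00
line 8 (dec): pack op=0x3:5|rd=7:3|pad=0:8 = 0x1f00; big→ 1f 00

78 21 d0 04 d8 00 1f 00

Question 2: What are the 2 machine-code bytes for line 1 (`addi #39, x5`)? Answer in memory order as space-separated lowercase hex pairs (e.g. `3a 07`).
L1: addi op=0xf:5|rd=5:3|imm=39:8 ⇒ 0x7d27 ⇒ big 7d 27

7d 27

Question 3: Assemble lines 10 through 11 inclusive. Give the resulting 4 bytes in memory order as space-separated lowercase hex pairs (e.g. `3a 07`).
L10: return op=0x7:5|pad=0:11 ⇒ 0x3800 ⇒ big 38 00
L11: and op=0x6:5|rd=6:3|rs=1:3|pad=0:5 ⇒ 0x3620 ⇒ big 36 20

38 00 36 20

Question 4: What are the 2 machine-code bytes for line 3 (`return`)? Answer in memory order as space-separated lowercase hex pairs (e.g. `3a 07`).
L3: return op=0x7:5|pad=0:11 ⇒ 0x3800 ⇒ big 38 00

38 00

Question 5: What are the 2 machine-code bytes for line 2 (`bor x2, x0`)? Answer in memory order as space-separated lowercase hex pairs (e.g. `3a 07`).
L2: bor op=0x1e:5|rd=0:3|rs=2:3|pad=0:5 ⇒ 0xf040 ⇒ big f0 40

f0 40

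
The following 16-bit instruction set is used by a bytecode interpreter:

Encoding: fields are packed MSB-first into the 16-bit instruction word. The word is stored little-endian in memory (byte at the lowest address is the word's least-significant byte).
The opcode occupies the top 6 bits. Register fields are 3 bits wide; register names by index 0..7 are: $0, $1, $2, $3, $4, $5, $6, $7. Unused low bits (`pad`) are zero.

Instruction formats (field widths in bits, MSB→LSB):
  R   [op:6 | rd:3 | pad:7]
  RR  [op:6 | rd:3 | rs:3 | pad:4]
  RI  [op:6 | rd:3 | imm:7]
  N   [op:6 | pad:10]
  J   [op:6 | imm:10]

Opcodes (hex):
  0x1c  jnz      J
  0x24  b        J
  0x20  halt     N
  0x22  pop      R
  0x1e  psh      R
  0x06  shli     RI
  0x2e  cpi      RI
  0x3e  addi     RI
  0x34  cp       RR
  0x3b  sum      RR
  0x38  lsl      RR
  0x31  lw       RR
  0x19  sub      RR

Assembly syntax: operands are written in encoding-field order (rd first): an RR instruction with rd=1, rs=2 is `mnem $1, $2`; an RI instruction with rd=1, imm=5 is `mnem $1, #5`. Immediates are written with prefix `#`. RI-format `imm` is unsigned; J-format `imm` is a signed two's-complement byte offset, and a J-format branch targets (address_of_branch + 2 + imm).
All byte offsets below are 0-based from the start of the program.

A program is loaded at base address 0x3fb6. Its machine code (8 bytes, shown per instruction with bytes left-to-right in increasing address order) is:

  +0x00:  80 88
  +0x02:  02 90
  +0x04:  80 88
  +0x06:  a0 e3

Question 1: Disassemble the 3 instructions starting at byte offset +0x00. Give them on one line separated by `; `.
pop $1; b #2; pop $1

@+00  little-endian(80 88) = 0x8880
  top 6b → 0x22 → pop [R]
  [9:7] rd=1 = $1
@+02  little-endian(02 90) = 0x9002
  top 6b → 0x24 → b [J]
  [9:0] imm=2 = #2
@+04  little-endian(80 88) = 0x8880
  top 6b → 0x22 → pop [R]
  [9:7] rd=1 = $1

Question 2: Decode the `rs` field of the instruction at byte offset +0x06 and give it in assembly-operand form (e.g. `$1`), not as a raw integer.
$2

off 0x06: read a0 e3 as little → 0xe3a0
  opcode bits[15:10]=0x38: lsl/RR
  rd@[9:7]=0x7 ⇒ $7
  rs@[6:4]=0x2 ⇒ $2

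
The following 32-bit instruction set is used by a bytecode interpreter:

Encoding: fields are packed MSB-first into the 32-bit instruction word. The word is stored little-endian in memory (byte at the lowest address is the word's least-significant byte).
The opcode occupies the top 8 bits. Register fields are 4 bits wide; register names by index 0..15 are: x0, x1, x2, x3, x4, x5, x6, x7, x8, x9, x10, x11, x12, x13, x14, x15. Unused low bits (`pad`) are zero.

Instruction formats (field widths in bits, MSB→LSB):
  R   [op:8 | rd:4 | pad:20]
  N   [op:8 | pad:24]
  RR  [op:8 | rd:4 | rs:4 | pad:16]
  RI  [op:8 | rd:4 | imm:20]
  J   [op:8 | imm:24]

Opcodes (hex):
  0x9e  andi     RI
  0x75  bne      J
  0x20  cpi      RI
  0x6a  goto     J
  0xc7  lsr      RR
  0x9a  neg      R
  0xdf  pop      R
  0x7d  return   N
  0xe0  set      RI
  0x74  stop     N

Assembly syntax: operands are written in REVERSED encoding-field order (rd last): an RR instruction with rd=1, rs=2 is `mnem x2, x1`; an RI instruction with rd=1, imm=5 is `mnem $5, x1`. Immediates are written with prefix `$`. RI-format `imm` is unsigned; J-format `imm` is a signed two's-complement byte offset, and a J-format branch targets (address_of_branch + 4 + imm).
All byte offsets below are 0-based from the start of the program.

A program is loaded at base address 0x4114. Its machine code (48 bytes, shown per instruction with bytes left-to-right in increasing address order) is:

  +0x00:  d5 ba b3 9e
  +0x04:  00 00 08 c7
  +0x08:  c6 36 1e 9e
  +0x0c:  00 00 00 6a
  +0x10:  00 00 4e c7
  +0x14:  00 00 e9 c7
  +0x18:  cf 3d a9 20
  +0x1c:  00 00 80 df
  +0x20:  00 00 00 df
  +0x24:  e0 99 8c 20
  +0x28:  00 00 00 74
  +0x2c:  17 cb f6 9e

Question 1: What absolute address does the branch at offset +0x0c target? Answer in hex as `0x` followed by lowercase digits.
+0x0c: 00 00 00 6a ⇒ word 0x6a000000 (little)
  opcode bits[31:24]=0x6a: goto/J
  [23:0] imm=0 = $0
  target = base 0x4114 + off 0x0c + 4 + imm 0 = 0x4124

0x4124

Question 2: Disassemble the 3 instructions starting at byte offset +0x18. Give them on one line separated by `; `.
+0x18: cf 3d a9 20 ⇒ word 0x20a93dcf (little)
  opcode bits[31:24]=0x20: cpi/RI
  [23:20] rd=10 = x10
  [19:0] imm=605647 = $605647
+0x1c: 00 00 80 df ⇒ word 0xdf800000 (little)
  opcode bits[31:24]=0xdf: pop/R
  [23:20] rd=8 = x8
+0x20: 00 00 00 df ⇒ word 0xdf000000 (little)
  opcode bits[31:24]=0xdf: pop/R
  [23:20] rd=0 = x0

cpi $605647, x10; pop x8; pop x0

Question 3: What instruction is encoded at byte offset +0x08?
andi $931526, x1

off 0x08: read c6 36 1e 9e as little → 0x9e1e36c6
  op=0x9e1e36c6>>24=0x9e ⇒ andi (RI)
  rd: (w>>20)&0xf=0x1 → x1
  imm: (w>>0)&0xfffff=0xe36c6 → $931526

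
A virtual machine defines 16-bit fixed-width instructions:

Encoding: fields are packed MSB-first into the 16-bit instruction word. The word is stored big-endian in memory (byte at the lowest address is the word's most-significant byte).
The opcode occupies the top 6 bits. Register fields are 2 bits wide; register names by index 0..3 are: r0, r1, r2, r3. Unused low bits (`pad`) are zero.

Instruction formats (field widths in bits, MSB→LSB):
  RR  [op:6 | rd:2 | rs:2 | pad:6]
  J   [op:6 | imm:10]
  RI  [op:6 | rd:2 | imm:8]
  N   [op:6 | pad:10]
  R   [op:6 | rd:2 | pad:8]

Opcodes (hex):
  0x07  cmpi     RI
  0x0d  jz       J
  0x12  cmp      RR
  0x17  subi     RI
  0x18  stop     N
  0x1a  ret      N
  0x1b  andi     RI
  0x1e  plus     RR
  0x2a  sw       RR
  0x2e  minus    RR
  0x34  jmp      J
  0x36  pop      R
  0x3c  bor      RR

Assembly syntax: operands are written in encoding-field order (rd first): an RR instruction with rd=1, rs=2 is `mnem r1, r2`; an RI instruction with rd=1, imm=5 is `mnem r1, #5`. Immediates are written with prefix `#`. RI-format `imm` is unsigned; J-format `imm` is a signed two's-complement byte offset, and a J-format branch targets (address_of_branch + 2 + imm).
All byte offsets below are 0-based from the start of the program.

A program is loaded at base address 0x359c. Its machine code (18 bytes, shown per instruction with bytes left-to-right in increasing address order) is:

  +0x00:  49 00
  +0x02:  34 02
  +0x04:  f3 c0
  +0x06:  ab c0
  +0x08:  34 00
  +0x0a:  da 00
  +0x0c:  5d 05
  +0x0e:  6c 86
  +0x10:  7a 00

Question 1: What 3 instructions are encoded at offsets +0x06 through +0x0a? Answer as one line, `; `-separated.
sw r3, r3; jz #0; pop r2

[06] ab c0 → 0xabc0
  op=0xabc0>>10=0x2a ⇒ sw (RR)
  rd: (w>>8)&0x3=0x3 → r3
  rs: (w>>6)&0x3=0x3 → r3
[08] 34 00 → 0x3400
  op=0x3400>>10=0xd ⇒ jz (J)
  imm: (w>>0)&0x3ff=0x0 → #0
[0a] da 00 → 0xda00
  op=0xda00>>10=0x36 ⇒ pop (R)
  rd: (w>>8)&0x3=0x2 → r2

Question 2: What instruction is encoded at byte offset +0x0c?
subi r1, #5

@+0c  big-endian(5d 05) = 0x5d05
  opcode bits[15:10]=0x17: subi/RI
  rd@[9:8]=0x1 ⇒ r1
  imm@[7:0]=0x5 ⇒ #5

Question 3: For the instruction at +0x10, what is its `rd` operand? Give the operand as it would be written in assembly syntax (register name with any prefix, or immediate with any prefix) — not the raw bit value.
r2

[10] 7a 00 → 0x7a00
  opcode bits[15:10]=0x1e: plus/RR
  [9:8] rd=2 = r2
  [7:6] rs=0 = r0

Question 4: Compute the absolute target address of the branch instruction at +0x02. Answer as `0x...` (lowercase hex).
0x35a2

off 0x02: read 34 02 as big → 0x3402
  top 6b → 0xd → jz [J]
  imm: (w>>0)&0x3ff=0x2 → #2
  target = base 0x359c + off 0x02 + 2 + imm 2 = 0x35a2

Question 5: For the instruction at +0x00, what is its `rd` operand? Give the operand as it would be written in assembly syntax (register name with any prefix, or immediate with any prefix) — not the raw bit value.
r1

[00] 49 00 → 0x4900
  top 6b → 0x12 → cmp [RR]
  rd@[9:8]=0x1 ⇒ r1
  rs@[7:6]=0x0 ⇒ r0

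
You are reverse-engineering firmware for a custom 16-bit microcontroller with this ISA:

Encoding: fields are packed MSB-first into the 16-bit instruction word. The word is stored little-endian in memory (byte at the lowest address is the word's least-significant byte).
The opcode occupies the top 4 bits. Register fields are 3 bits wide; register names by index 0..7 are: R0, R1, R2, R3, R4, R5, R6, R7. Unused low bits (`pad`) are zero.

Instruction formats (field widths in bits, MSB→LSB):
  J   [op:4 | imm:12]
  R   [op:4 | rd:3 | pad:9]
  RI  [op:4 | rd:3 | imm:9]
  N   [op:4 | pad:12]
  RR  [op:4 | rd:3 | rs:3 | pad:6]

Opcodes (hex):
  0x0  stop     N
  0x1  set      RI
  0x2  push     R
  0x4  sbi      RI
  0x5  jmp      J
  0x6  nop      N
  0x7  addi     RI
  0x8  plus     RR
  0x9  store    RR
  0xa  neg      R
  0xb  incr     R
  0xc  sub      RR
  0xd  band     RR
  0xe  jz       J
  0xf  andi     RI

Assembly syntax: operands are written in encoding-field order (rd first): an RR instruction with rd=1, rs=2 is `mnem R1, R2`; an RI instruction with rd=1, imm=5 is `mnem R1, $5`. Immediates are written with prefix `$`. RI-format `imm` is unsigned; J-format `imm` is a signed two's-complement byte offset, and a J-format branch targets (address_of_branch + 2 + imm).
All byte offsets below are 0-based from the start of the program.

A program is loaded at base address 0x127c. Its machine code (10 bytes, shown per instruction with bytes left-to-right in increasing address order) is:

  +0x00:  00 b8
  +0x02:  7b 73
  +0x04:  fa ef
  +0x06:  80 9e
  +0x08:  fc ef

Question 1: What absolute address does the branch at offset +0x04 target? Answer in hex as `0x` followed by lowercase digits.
off 0x04: read fa ef as little → 0xeffa
  top 4b → 0xe → jz [J]
  imm: (w>>0)&0xfff=0xffa (s12→-6) → $-6
  target = base 0x127c + off 0x04 + 2 + imm -6 = 0x127c

0x127c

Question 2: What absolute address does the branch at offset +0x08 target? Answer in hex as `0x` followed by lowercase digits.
0x1282

+0x08: fc ef ⇒ word 0xeffc (little)
  top 4b → 0xe → jz [J]
  [11:0] imm=4092 (s12→-4) = $-4
  target = base 0x127c + off 0x08 + 2 + imm -4 = 0x1282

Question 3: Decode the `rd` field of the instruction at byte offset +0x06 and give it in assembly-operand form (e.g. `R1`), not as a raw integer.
+0x06: 80 9e ⇒ word 0x9e80 (little)
  top 4b → 0x9 → store [RR]
  [11:9] rd=7 = R7
  [8:6] rs=2 = R2

R7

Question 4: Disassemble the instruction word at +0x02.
off 0x02: read 7b 73 as little → 0x737b
  opcode bits[15:12]=0x7: addi/RI
  rd@[11:9]=0x1 ⇒ R1
  imm@[8:0]=0x17b ⇒ $379

addi R1, $379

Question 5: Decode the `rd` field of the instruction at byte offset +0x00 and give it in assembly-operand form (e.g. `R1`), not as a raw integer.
+0x00: 00 b8 ⇒ word 0xb800 (little)
  opcode bits[15:12]=0xb: incr/R
  rd@[11:9]=0x4 ⇒ R4

R4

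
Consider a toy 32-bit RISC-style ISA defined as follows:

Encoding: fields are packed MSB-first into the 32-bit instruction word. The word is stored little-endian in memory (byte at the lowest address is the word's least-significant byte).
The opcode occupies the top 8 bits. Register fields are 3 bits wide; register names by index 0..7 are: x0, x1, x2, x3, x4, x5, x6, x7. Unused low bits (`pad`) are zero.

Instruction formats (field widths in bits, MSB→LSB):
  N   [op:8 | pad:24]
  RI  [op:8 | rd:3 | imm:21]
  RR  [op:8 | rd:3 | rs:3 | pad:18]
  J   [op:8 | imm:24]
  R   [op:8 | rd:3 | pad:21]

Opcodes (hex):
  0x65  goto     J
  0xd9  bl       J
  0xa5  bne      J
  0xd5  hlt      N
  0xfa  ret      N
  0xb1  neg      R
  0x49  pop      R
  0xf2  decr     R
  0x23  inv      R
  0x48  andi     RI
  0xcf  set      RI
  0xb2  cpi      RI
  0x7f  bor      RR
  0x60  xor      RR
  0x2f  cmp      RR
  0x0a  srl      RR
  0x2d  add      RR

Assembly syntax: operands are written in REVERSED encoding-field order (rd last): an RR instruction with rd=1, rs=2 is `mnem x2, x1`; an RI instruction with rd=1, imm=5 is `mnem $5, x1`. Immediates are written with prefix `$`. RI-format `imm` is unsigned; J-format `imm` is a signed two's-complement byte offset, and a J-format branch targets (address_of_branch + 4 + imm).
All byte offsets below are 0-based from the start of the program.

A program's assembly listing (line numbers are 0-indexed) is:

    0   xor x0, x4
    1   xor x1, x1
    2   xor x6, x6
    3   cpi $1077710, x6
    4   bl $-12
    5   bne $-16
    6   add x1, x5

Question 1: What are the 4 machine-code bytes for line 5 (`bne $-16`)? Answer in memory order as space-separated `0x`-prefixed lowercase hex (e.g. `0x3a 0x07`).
line 5 (bne): pack op=0xa5:8|imm=-16:24 = 0xa5fffff0; little→ f0 ff ff a5

0xf0 0xff 0xff 0xa5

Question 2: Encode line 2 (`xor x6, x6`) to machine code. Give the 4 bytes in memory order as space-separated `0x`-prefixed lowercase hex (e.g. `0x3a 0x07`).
L2: xor op=0x60:8|rd=6:3|rs=6:3|pad=0:18 ⇒ 0x60d80000 ⇒ little 00 00 d8 60

0x00 0x00 0xd8 0x60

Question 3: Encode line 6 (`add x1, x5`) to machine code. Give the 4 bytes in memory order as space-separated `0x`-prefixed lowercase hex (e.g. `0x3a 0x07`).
0x00 0x00 0xa4 0x2d

line 6 (add): pack op=0x2d:8|rd=5:3|rs=1:3|pad=0:18 = 0x2da40000; little→ 00 00 a4 2d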